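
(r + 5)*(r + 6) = r^2 + 11*r + 30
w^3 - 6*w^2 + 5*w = w*(w - 5)*(w - 1)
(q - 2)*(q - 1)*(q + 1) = q^3 - 2*q^2 - q + 2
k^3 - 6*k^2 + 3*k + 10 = (k - 5)*(k - 2)*(k + 1)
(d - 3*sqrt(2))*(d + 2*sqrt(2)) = d^2 - sqrt(2)*d - 12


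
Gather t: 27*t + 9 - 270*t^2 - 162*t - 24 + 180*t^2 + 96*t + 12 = -90*t^2 - 39*t - 3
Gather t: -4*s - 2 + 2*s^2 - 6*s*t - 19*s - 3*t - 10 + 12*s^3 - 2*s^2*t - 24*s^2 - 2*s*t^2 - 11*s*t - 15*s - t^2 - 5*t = 12*s^3 - 22*s^2 - 38*s + t^2*(-2*s - 1) + t*(-2*s^2 - 17*s - 8) - 12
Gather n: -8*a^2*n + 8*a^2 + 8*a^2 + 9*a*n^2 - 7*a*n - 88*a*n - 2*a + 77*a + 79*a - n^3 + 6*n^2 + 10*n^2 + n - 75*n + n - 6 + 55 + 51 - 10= 16*a^2 + 154*a - n^3 + n^2*(9*a + 16) + n*(-8*a^2 - 95*a - 73) + 90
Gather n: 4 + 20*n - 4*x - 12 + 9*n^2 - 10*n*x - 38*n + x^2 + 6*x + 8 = 9*n^2 + n*(-10*x - 18) + x^2 + 2*x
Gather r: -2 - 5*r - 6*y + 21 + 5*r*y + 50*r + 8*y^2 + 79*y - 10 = r*(5*y + 45) + 8*y^2 + 73*y + 9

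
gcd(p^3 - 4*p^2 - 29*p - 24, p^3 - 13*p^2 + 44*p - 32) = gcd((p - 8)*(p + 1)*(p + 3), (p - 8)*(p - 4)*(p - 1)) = p - 8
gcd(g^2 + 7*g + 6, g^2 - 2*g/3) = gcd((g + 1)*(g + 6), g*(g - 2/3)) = 1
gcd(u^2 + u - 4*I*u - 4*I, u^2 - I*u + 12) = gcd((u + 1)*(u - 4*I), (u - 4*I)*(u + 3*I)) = u - 4*I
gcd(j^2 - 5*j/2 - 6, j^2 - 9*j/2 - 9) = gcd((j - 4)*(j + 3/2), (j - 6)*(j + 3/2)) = j + 3/2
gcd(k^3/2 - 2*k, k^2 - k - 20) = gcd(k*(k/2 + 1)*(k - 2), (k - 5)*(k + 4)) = 1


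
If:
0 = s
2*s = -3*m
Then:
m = 0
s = 0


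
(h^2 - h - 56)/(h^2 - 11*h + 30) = (h^2 - h - 56)/(h^2 - 11*h + 30)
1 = 1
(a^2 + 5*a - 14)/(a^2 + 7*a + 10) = (a^2 + 5*a - 14)/(a^2 + 7*a + 10)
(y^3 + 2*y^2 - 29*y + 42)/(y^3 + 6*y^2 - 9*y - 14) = (y - 3)/(y + 1)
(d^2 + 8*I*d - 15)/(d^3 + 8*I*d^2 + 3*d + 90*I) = (d + 3*I)/(d^2 + 3*I*d + 18)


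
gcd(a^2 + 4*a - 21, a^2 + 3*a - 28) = a + 7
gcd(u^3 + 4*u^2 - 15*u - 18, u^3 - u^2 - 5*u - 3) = u^2 - 2*u - 3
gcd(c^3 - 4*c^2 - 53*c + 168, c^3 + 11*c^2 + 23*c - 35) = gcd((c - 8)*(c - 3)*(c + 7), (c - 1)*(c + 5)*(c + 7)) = c + 7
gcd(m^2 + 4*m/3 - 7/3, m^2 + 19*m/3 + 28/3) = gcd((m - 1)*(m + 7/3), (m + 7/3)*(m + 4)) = m + 7/3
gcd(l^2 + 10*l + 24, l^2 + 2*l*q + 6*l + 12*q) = l + 6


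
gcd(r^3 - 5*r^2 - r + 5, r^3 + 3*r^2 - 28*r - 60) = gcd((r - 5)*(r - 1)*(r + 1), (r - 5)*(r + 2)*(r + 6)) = r - 5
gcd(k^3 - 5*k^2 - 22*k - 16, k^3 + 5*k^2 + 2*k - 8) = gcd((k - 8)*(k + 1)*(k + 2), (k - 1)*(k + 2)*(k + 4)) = k + 2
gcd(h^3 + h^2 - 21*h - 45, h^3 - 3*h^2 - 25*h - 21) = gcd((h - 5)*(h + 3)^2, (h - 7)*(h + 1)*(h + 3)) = h + 3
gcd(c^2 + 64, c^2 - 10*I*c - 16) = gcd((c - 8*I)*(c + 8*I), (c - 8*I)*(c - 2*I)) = c - 8*I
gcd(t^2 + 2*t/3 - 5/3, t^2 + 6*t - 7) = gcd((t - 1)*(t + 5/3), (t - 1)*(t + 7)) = t - 1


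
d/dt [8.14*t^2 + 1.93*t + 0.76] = 16.28*t + 1.93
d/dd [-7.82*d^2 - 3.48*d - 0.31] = -15.64*d - 3.48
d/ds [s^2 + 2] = 2*s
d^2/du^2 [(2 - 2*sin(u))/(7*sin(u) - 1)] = 12*(-7*sin(u)^2 - sin(u) + 14)/(7*sin(u) - 1)^3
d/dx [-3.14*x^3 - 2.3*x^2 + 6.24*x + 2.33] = -9.42*x^2 - 4.6*x + 6.24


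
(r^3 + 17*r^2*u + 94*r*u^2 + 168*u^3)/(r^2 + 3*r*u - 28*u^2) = (r^2 + 10*r*u + 24*u^2)/(r - 4*u)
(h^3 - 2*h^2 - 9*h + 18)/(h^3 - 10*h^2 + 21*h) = (h^2 + h - 6)/(h*(h - 7))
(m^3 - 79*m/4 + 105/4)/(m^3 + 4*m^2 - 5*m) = (m^2 - 5*m + 21/4)/(m*(m - 1))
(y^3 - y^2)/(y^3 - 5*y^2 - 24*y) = y*(1 - y)/(-y^2 + 5*y + 24)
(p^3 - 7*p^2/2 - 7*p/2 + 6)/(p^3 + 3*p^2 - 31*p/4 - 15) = 2*(p^2 - 5*p + 4)/(2*p^2 + 3*p - 20)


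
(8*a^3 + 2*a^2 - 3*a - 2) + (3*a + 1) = 8*a^3 + 2*a^2 - 1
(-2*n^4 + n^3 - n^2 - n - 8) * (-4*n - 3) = 8*n^5 + 2*n^4 + n^3 + 7*n^2 + 35*n + 24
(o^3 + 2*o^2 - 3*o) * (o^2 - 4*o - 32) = o^5 - 2*o^4 - 43*o^3 - 52*o^2 + 96*o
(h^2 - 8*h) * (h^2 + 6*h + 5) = h^4 - 2*h^3 - 43*h^2 - 40*h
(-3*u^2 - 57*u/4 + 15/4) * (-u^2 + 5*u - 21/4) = 3*u^4 - 3*u^3/4 - 237*u^2/4 + 1497*u/16 - 315/16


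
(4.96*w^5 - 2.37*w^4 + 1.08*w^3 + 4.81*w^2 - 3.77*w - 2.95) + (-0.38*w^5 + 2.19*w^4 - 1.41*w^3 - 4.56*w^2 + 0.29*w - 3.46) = 4.58*w^5 - 0.18*w^4 - 0.33*w^3 + 0.25*w^2 - 3.48*w - 6.41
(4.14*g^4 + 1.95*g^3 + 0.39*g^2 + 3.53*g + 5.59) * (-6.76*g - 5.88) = -27.9864*g^5 - 37.5252*g^4 - 14.1024*g^3 - 26.156*g^2 - 58.5448*g - 32.8692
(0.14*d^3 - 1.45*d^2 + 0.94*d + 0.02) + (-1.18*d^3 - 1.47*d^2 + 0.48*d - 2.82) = -1.04*d^3 - 2.92*d^2 + 1.42*d - 2.8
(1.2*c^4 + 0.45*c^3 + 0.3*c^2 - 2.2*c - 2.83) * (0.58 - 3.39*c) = -4.068*c^5 - 0.8295*c^4 - 0.756*c^3 + 7.632*c^2 + 8.3177*c - 1.6414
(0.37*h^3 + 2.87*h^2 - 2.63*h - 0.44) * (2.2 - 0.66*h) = -0.2442*h^4 - 1.0802*h^3 + 8.0498*h^2 - 5.4956*h - 0.968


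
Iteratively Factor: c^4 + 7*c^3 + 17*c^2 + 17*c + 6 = (c + 2)*(c^3 + 5*c^2 + 7*c + 3) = (c + 2)*(c + 3)*(c^2 + 2*c + 1) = (c + 1)*(c + 2)*(c + 3)*(c + 1)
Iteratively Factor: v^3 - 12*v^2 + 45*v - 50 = (v - 2)*(v^2 - 10*v + 25) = (v - 5)*(v - 2)*(v - 5)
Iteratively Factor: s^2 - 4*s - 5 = (s - 5)*(s + 1)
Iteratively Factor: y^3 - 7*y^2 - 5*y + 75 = (y + 3)*(y^2 - 10*y + 25) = (y - 5)*(y + 3)*(y - 5)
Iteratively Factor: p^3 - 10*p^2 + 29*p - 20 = (p - 1)*(p^2 - 9*p + 20) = (p - 4)*(p - 1)*(p - 5)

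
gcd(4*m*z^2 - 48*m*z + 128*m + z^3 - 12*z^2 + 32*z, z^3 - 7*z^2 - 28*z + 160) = z^2 - 12*z + 32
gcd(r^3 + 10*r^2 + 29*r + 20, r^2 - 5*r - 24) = 1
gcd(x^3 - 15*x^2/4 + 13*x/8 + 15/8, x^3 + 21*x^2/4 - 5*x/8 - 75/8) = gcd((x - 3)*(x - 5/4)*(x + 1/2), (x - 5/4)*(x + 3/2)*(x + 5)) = x - 5/4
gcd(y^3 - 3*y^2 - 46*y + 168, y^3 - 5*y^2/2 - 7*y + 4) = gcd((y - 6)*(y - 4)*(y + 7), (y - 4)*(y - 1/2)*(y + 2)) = y - 4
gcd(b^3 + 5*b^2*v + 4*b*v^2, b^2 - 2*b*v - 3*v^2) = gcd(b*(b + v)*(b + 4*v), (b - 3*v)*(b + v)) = b + v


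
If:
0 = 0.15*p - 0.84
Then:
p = 5.60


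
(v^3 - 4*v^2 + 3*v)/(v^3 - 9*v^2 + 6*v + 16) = v*(v^2 - 4*v + 3)/(v^3 - 9*v^2 + 6*v + 16)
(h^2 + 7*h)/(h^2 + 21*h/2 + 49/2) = 2*h/(2*h + 7)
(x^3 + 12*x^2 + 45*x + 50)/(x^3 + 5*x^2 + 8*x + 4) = (x^2 + 10*x + 25)/(x^2 + 3*x + 2)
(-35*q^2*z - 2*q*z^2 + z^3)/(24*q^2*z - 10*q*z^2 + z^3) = (-35*q^2 - 2*q*z + z^2)/(24*q^2 - 10*q*z + z^2)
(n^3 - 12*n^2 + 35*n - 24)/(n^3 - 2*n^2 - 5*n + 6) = (n - 8)/(n + 2)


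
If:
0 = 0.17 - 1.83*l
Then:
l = 0.09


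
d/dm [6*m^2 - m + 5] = 12*m - 1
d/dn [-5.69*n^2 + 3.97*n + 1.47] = 3.97 - 11.38*n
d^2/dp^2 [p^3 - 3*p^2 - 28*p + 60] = 6*p - 6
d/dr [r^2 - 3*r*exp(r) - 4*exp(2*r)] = -3*r*exp(r) + 2*r - 8*exp(2*r) - 3*exp(r)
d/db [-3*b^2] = -6*b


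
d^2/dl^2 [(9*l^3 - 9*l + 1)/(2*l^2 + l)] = 2*(-27*l^3 + 12*l^2 + 6*l + 1)/(l^3*(8*l^3 + 12*l^2 + 6*l + 1))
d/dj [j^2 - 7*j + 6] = 2*j - 7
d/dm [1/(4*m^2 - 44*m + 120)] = (11 - 2*m)/(4*(m^2 - 11*m + 30)^2)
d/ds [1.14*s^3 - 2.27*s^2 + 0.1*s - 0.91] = 3.42*s^2 - 4.54*s + 0.1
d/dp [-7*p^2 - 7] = -14*p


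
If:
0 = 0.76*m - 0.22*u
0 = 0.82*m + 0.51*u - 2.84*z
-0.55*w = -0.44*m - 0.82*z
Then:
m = 1.1*z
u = 3.8*z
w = 2.37090909090909*z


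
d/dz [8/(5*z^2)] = -16/(5*z^3)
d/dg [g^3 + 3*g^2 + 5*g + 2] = 3*g^2 + 6*g + 5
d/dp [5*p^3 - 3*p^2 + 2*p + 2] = 15*p^2 - 6*p + 2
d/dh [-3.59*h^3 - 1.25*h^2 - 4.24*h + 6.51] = -10.77*h^2 - 2.5*h - 4.24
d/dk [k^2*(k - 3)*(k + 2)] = k*(4*k^2 - 3*k - 12)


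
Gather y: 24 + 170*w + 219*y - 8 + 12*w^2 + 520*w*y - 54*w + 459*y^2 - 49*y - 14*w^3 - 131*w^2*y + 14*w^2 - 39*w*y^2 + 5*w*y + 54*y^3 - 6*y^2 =-14*w^3 + 26*w^2 + 116*w + 54*y^3 + y^2*(453 - 39*w) + y*(-131*w^2 + 525*w + 170) + 16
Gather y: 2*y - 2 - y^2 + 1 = -y^2 + 2*y - 1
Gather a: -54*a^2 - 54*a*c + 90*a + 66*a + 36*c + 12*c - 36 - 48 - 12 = -54*a^2 + a*(156 - 54*c) + 48*c - 96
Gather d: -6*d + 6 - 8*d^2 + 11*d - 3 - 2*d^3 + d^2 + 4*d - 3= -2*d^3 - 7*d^2 + 9*d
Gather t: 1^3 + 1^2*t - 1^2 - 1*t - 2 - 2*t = -2*t - 2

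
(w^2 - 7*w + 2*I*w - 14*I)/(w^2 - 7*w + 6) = (w^2 + w*(-7 + 2*I) - 14*I)/(w^2 - 7*w + 6)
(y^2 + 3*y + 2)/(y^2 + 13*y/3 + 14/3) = 3*(y + 1)/(3*y + 7)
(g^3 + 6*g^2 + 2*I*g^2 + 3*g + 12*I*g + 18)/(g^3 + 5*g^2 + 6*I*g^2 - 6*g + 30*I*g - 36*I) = (g^2 + 2*I*g + 3)/(g^2 + g*(-1 + 6*I) - 6*I)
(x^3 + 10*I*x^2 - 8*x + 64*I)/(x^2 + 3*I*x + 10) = (x^2 + 12*I*x - 32)/(x + 5*I)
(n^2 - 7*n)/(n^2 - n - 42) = n/(n + 6)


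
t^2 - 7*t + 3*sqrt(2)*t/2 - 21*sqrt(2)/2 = (t - 7)*(t + 3*sqrt(2)/2)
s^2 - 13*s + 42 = (s - 7)*(s - 6)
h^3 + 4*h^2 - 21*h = h*(h - 3)*(h + 7)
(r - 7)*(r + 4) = r^2 - 3*r - 28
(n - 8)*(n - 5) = n^2 - 13*n + 40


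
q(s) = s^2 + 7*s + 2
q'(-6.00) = -5.00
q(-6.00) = -4.00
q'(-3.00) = 1.00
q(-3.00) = -10.00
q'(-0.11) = 6.78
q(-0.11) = 1.24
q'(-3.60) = -0.20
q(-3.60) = -10.24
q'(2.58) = 12.16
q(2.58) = 26.72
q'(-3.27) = 0.46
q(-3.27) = -10.20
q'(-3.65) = -0.30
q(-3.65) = -10.23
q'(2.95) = 12.90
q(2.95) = 31.35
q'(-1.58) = 3.84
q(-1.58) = -6.56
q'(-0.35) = 6.30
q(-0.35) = -0.33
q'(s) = 2*s + 7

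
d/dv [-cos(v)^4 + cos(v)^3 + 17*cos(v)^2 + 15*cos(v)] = (4*cos(v)^3 - 3*cos(v)^2 - 34*cos(v) - 15)*sin(v)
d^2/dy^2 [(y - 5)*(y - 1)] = 2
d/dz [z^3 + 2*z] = 3*z^2 + 2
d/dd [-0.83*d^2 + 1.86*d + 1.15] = 1.86 - 1.66*d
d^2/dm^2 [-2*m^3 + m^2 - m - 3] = 2 - 12*m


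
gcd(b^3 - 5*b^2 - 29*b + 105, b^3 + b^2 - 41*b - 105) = b^2 - 2*b - 35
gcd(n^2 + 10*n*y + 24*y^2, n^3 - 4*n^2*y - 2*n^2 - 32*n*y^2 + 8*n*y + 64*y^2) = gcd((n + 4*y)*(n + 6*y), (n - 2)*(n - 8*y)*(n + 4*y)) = n + 4*y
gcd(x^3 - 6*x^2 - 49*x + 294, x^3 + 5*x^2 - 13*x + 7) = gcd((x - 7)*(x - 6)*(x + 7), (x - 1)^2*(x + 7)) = x + 7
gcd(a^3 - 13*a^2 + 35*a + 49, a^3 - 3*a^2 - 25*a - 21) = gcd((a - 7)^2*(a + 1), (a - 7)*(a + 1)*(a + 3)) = a^2 - 6*a - 7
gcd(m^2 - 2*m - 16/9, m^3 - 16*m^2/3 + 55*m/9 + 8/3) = m - 8/3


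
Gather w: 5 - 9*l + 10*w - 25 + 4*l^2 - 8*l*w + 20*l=4*l^2 + 11*l + w*(10 - 8*l) - 20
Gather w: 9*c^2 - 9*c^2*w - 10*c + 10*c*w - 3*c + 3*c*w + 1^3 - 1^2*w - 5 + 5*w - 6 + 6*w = 9*c^2 - 13*c + w*(-9*c^2 + 13*c + 10) - 10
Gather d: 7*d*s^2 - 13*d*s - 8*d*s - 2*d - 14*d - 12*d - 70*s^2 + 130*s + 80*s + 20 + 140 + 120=d*(7*s^2 - 21*s - 28) - 70*s^2 + 210*s + 280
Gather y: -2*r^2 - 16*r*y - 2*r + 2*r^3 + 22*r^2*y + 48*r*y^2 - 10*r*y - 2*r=2*r^3 - 2*r^2 + 48*r*y^2 - 4*r + y*(22*r^2 - 26*r)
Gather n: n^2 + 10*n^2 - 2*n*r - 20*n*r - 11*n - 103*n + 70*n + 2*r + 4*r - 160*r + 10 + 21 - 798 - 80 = 11*n^2 + n*(-22*r - 44) - 154*r - 847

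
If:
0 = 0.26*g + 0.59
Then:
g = -2.27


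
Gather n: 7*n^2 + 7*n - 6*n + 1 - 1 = 7*n^2 + n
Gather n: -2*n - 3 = -2*n - 3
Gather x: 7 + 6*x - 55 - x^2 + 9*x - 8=-x^2 + 15*x - 56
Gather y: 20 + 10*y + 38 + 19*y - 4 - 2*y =27*y + 54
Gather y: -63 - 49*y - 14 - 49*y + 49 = -98*y - 28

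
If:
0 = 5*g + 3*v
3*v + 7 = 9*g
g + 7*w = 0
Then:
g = 1/2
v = -5/6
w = -1/14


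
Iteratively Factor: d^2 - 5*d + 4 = (d - 4)*(d - 1)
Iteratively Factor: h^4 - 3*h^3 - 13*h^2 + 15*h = (h - 5)*(h^3 + 2*h^2 - 3*h) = (h - 5)*(h + 3)*(h^2 - h) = h*(h - 5)*(h + 3)*(h - 1)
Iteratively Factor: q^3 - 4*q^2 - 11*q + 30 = (q - 5)*(q^2 + q - 6) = (q - 5)*(q + 3)*(q - 2)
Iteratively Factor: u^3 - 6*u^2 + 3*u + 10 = (u + 1)*(u^2 - 7*u + 10) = (u - 5)*(u + 1)*(u - 2)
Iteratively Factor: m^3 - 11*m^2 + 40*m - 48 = (m - 3)*(m^2 - 8*m + 16) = (m - 4)*(m - 3)*(m - 4)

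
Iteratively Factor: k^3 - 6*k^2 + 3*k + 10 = (k - 2)*(k^2 - 4*k - 5) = (k - 5)*(k - 2)*(k + 1)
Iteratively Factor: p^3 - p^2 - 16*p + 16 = (p + 4)*(p^2 - 5*p + 4) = (p - 4)*(p + 4)*(p - 1)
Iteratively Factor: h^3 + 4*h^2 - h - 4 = (h - 1)*(h^2 + 5*h + 4) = (h - 1)*(h + 1)*(h + 4)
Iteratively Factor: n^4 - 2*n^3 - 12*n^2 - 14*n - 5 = (n + 1)*(n^3 - 3*n^2 - 9*n - 5) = (n + 1)^2*(n^2 - 4*n - 5) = (n - 5)*(n + 1)^2*(n + 1)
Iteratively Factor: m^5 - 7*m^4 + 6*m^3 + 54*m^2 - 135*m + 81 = (m - 3)*(m^4 - 4*m^3 - 6*m^2 + 36*m - 27) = (m - 3)^2*(m^3 - m^2 - 9*m + 9) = (m - 3)^2*(m - 1)*(m^2 - 9) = (m - 3)^2*(m - 1)*(m + 3)*(m - 3)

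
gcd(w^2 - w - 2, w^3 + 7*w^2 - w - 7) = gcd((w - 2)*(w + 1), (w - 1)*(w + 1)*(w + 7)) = w + 1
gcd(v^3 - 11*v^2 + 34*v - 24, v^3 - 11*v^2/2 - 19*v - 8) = 1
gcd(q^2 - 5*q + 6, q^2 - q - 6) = q - 3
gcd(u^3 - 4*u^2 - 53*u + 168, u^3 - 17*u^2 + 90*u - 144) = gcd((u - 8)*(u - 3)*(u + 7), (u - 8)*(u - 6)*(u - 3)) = u^2 - 11*u + 24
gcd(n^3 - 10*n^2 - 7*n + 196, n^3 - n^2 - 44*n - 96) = n + 4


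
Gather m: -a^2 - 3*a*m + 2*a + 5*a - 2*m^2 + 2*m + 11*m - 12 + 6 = -a^2 + 7*a - 2*m^2 + m*(13 - 3*a) - 6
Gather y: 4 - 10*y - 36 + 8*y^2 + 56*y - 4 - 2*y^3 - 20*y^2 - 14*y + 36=-2*y^3 - 12*y^2 + 32*y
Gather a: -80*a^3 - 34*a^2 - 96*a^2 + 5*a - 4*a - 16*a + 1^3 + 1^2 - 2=-80*a^3 - 130*a^2 - 15*a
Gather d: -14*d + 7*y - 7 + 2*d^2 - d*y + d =2*d^2 + d*(-y - 13) + 7*y - 7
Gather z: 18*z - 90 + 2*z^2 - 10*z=2*z^2 + 8*z - 90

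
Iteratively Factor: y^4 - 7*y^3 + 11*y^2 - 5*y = (y - 5)*(y^3 - 2*y^2 + y) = (y - 5)*(y - 1)*(y^2 - y) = (y - 5)*(y - 1)^2*(y)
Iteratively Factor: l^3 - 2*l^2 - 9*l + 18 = (l - 3)*(l^2 + l - 6) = (l - 3)*(l + 3)*(l - 2)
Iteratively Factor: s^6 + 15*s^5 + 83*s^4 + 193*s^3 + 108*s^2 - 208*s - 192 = (s - 1)*(s^5 + 16*s^4 + 99*s^3 + 292*s^2 + 400*s + 192) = (s - 1)*(s + 3)*(s^4 + 13*s^3 + 60*s^2 + 112*s + 64) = (s - 1)*(s + 3)*(s + 4)*(s^3 + 9*s^2 + 24*s + 16) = (s - 1)*(s + 3)*(s + 4)^2*(s^2 + 5*s + 4) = (s - 1)*(s + 1)*(s + 3)*(s + 4)^2*(s + 4)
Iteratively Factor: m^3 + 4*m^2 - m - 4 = (m + 4)*(m^2 - 1) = (m + 1)*(m + 4)*(m - 1)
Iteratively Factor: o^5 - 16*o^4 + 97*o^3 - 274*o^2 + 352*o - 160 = (o - 1)*(o^4 - 15*o^3 + 82*o^2 - 192*o + 160) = (o - 4)*(o - 1)*(o^3 - 11*o^2 + 38*o - 40) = (o - 5)*(o - 4)*(o - 1)*(o^2 - 6*o + 8) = (o - 5)*(o - 4)*(o - 2)*(o - 1)*(o - 4)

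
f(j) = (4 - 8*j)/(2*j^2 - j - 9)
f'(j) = (1 - 4*j)*(4 - 8*j)/(2*j^2 - j - 9)^2 - 8/(2*j^2 - j - 9)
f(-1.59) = -7.10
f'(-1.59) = 25.61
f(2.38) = 293.75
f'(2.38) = 49038.09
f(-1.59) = -7.10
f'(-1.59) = 25.61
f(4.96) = -1.01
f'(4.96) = 0.31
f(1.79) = 2.36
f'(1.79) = 5.14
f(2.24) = 11.55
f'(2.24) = 82.97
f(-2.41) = 4.63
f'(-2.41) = 8.21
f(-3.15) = 2.09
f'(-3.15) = 1.46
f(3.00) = -3.33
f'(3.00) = 4.78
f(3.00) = -3.33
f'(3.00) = 4.78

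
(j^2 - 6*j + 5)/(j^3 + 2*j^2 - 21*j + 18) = (j - 5)/(j^2 + 3*j - 18)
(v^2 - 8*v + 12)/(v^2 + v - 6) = (v - 6)/(v + 3)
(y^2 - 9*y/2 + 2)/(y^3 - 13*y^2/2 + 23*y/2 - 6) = (2*y - 1)/(2*y^2 - 5*y + 3)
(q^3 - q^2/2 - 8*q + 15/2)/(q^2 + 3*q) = q - 7/2 + 5/(2*q)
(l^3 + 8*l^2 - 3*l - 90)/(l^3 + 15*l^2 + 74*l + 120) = (l - 3)/(l + 4)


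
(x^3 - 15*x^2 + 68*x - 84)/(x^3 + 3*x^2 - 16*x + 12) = (x^2 - 13*x + 42)/(x^2 + 5*x - 6)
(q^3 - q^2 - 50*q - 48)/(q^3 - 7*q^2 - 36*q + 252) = (q^2 - 7*q - 8)/(q^2 - 13*q + 42)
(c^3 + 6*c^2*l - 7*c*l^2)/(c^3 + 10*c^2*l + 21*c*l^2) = (c - l)/(c + 3*l)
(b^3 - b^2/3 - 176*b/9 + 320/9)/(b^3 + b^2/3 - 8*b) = (3*b^2 + 7*b - 40)/(3*b*(b + 3))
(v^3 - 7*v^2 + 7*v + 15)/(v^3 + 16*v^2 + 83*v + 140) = (v^3 - 7*v^2 + 7*v + 15)/(v^3 + 16*v^2 + 83*v + 140)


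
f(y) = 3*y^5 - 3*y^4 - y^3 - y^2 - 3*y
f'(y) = 15*y^4 - 12*y^3 - 3*y^2 - 2*y - 3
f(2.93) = 384.20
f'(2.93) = 769.05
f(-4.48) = -6539.09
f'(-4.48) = 7067.05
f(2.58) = 178.45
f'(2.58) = 430.40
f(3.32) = 788.02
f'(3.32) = 1340.56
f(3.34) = 815.19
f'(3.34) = 1376.45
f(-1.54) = -36.96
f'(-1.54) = 121.16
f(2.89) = 354.37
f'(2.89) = 722.88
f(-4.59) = -7354.21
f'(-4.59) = 7761.38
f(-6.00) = -27018.00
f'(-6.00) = 21933.00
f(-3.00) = -945.00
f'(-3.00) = 1515.00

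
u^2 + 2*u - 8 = (u - 2)*(u + 4)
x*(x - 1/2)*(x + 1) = x^3 + x^2/2 - x/2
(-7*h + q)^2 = 49*h^2 - 14*h*q + q^2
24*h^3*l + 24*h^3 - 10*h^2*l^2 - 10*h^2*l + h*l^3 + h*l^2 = (-6*h + l)*(-4*h + l)*(h*l + h)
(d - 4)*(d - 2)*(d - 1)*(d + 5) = d^4 - 2*d^3 - 21*d^2 + 62*d - 40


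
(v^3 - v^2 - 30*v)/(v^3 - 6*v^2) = (v + 5)/v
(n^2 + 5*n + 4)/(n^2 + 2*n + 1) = (n + 4)/(n + 1)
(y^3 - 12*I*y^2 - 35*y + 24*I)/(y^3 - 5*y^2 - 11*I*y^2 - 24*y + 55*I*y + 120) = (y - I)/(y - 5)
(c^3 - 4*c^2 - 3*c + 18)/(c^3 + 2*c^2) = 1 - 6/c + 9/c^2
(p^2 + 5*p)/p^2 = (p + 5)/p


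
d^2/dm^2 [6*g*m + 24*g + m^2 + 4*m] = 2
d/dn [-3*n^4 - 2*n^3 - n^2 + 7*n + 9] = -12*n^3 - 6*n^2 - 2*n + 7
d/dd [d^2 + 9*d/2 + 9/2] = 2*d + 9/2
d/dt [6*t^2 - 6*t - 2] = 12*t - 6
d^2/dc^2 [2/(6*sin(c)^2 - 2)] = 6*(-6*sin(c)^4 + 7*sin(c)^2 + 1)/(3*sin(c)^2 - 1)^3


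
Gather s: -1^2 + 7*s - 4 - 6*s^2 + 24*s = -6*s^2 + 31*s - 5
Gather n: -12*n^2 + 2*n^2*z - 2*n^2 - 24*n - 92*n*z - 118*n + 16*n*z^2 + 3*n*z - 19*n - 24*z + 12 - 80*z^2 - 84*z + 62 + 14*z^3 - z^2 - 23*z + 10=n^2*(2*z - 14) + n*(16*z^2 - 89*z - 161) + 14*z^3 - 81*z^2 - 131*z + 84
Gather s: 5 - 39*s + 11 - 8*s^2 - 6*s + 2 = -8*s^2 - 45*s + 18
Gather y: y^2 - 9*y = y^2 - 9*y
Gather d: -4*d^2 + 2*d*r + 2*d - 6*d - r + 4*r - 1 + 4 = -4*d^2 + d*(2*r - 4) + 3*r + 3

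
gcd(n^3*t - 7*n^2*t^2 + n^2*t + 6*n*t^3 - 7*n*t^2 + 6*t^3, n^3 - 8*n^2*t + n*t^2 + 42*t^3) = 1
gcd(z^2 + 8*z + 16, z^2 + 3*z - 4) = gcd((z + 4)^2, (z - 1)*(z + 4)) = z + 4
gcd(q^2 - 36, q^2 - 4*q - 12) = q - 6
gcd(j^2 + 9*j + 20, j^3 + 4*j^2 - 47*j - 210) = j + 5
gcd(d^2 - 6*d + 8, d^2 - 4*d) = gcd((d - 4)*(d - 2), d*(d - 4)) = d - 4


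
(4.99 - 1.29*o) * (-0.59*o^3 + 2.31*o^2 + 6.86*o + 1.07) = 0.7611*o^4 - 5.924*o^3 + 2.6775*o^2 + 32.8511*o + 5.3393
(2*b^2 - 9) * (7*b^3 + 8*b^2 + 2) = 14*b^5 + 16*b^4 - 63*b^3 - 68*b^2 - 18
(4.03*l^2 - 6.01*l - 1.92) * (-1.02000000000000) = -4.1106*l^2 + 6.1302*l + 1.9584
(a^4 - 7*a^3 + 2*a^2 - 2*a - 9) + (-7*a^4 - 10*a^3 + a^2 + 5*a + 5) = -6*a^4 - 17*a^3 + 3*a^2 + 3*a - 4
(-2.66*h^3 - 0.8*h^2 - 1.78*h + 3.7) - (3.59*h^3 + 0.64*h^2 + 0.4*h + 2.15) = -6.25*h^3 - 1.44*h^2 - 2.18*h + 1.55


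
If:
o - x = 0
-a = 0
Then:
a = 0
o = x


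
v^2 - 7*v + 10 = (v - 5)*(v - 2)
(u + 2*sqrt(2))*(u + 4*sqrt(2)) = u^2 + 6*sqrt(2)*u + 16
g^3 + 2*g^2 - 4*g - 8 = (g - 2)*(g + 2)^2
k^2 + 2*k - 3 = (k - 1)*(k + 3)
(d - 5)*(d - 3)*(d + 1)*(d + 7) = d^4 - 42*d^2 + 64*d + 105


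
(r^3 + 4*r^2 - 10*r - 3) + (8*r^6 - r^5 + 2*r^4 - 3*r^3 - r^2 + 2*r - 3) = 8*r^6 - r^5 + 2*r^4 - 2*r^3 + 3*r^2 - 8*r - 6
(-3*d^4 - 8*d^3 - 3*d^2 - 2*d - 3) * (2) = -6*d^4 - 16*d^3 - 6*d^2 - 4*d - 6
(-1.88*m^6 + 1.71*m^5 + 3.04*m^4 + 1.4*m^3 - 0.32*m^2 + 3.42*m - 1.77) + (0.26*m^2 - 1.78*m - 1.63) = -1.88*m^6 + 1.71*m^5 + 3.04*m^4 + 1.4*m^3 - 0.06*m^2 + 1.64*m - 3.4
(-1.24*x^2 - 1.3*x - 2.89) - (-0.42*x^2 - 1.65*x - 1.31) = -0.82*x^2 + 0.35*x - 1.58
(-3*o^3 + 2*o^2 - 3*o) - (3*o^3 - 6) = -6*o^3 + 2*o^2 - 3*o + 6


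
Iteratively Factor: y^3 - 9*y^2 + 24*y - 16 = (y - 4)*(y^2 - 5*y + 4) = (y - 4)*(y - 1)*(y - 4)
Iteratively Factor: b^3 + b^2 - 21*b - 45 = (b - 5)*(b^2 + 6*b + 9) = (b - 5)*(b + 3)*(b + 3)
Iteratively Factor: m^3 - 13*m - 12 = (m - 4)*(m^2 + 4*m + 3) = (m - 4)*(m + 3)*(m + 1)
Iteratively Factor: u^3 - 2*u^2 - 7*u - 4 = (u + 1)*(u^2 - 3*u - 4) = (u - 4)*(u + 1)*(u + 1)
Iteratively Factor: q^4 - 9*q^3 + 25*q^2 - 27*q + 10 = (q - 2)*(q^3 - 7*q^2 + 11*q - 5) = (q - 2)*(q - 1)*(q^2 - 6*q + 5) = (q - 5)*(q - 2)*(q - 1)*(q - 1)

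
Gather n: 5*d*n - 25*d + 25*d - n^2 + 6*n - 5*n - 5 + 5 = -n^2 + n*(5*d + 1)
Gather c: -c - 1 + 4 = 3 - c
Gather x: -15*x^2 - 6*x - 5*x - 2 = -15*x^2 - 11*x - 2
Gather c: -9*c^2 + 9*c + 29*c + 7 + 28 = -9*c^2 + 38*c + 35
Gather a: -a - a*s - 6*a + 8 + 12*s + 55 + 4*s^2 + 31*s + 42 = a*(-s - 7) + 4*s^2 + 43*s + 105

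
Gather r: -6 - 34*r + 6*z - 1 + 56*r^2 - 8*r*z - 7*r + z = 56*r^2 + r*(-8*z - 41) + 7*z - 7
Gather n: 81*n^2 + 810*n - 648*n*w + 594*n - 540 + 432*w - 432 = 81*n^2 + n*(1404 - 648*w) + 432*w - 972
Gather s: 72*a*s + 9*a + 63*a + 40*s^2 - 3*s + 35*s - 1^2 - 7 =72*a + 40*s^2 + s*(72*a + 32) - 8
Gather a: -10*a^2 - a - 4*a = -10*a^2 - 5*a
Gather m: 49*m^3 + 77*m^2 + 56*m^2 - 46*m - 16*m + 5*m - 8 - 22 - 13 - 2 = 49*m^3 + 133*m^2 - 57*m - 45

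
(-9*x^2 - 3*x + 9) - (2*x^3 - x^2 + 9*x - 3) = -2*x^3 - 8*x^2 - 12*x + 12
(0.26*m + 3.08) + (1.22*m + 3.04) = 1.48*m + 6.12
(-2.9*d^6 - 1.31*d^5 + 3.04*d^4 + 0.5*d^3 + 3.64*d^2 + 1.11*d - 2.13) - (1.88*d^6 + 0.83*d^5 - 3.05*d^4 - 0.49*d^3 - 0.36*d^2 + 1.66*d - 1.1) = -4.78*d^6 - 2.14*d^5 + 6.09*d^4 + 0.99*d^3 + 4.0*d^2 - 0.55*d - 1.03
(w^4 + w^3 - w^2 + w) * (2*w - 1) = 2*w^5 + w^4 - 3*w^3 + 3*w^2 - w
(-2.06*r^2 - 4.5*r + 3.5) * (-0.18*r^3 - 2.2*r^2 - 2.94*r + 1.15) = 0.3708*r^5 + 5.342*r^4 + 15.3264*r^3 + 3.161*r^2 - 15.465*r + 4.025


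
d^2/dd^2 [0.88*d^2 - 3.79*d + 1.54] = 1.76000000000000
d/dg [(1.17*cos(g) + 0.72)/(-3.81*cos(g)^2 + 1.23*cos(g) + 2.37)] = (4.4577*sin(g)^2 - 5.4864*cos(g) - 6.345)*sin(g)/(-3.81*cos(g)^2 + 1.23*cos(g) + 2.37)^2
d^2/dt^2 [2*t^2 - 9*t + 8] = 4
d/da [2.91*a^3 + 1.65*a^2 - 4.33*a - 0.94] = 8.73*a^2 + 3.3*a - 4.33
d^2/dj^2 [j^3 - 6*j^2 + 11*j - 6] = 6*j - 12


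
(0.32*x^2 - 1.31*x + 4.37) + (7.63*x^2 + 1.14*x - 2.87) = 7.95*x^2 - 0.17*x + 1.5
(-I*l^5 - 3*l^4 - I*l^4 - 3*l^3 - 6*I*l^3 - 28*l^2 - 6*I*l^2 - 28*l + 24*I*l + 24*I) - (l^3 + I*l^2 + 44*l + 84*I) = -I*l^5 - 3*l^4 - I*l^4 - 4*l^3 - 6*I*l^3 - 28*l^2 - 7*I*l^2 - 72*l + 24*I*l - 60*I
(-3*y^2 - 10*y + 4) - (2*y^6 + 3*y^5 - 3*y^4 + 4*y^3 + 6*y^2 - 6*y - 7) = -2*y^6 - 3*y^5 + 3*y^4 - 4*y^3 - 9*y^2 - 4*y + 11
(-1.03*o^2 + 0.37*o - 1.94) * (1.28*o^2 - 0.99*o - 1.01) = -1.3184*o^4 + 1.4933*o^3 - 1.8092*o^2 + 1.5469*o + 1.9594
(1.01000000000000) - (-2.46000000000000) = 3.47000000000000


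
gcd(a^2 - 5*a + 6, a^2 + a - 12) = a - 3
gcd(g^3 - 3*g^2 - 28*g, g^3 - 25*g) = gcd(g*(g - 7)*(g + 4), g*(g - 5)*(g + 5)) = g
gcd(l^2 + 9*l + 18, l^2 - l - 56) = 1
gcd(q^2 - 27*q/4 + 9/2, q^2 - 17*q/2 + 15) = q - 6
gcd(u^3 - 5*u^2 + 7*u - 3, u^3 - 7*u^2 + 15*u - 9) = u^2 - 4*u + 3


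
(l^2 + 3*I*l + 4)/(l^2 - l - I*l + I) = (l + 4*I)/(l - 1)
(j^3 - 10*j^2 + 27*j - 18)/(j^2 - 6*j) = j - 4 + 3/j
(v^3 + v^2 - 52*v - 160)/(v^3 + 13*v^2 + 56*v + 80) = (v - 8)/(v + 4)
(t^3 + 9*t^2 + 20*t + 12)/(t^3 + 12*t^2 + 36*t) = (t^2 + 3*t + 2)/(t*(t + 6))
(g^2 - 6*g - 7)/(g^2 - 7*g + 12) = (g^2 - 6*g - 7)/(g^2 - 7*g + 12)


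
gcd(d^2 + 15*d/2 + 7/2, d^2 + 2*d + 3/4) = d + 1/2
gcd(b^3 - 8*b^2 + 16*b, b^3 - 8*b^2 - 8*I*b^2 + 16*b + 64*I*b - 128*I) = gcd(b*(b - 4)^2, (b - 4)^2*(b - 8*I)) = b^2 - 8*b + 16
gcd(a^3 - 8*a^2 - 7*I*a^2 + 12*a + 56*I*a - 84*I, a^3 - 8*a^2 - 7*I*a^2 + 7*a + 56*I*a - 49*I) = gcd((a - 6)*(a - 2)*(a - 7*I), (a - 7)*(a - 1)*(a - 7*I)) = a - 7*I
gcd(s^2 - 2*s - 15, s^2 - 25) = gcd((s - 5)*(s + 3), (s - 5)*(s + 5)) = s - 5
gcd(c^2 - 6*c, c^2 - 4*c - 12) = c - 6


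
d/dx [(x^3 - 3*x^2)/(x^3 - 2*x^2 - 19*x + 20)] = x*(x^3 - 38*x^2 + 117*x - 120)/(x^6 - 4*x^5 - 34*x^4 + 116*x^3 + 281*x^2 - 760*x + 400)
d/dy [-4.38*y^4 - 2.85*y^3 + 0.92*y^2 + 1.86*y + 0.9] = -17.52*y^3 - 8.55*y^2 + 1.84*y + 1.86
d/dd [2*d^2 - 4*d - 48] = 4*d - 4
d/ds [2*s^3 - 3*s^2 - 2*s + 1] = 6*s^2 - 6*s - 2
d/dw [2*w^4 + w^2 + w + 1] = 8*w^3 + 2*w + 1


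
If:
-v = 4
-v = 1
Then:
No Solution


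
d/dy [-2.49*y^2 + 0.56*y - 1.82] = 0.56 - 4.98*y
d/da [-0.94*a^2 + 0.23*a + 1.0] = 0.23 - 1.88*a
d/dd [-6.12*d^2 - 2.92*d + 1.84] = -12.24*d - 2.92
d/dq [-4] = 0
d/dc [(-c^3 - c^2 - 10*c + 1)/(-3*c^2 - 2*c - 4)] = (3*c^4 + 4*c^3 - 16*c^2 + 14*c + 42)/(9*c^4 + 12*c^3 + 28*c^2 + 16*c + 16)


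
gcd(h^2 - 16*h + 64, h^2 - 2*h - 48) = h - 8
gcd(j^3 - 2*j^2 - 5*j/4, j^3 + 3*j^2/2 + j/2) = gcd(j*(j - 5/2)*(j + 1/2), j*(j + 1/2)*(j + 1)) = j^2 + j/2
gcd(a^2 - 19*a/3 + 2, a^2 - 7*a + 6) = a - 6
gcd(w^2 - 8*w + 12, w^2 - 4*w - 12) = w - 6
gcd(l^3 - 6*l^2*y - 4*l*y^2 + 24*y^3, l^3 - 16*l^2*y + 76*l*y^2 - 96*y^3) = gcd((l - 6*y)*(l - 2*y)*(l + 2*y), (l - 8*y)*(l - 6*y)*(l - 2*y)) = l^2 - 8*l*y + 12*y^2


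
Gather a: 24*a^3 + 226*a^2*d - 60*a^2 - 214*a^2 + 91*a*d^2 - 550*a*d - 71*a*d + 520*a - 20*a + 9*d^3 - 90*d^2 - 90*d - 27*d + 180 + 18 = 24*a^3 + a^2*(226*d - 274) + a*(91*d^2 - 621*d + 500) + 9*d^3 - 90*d^2 - 117*d + 198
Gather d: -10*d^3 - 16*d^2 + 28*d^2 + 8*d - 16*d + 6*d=-10*d^3 + 12*d^2 - 2*d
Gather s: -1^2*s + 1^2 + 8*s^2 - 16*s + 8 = 8*s^2 - 17*s + 9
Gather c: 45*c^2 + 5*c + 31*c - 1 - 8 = 45*c^2 + 36*c - 9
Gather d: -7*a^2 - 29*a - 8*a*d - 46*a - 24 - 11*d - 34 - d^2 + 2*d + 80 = -7*a^2 - 75*a - d^2 + d*(-8*a - 9) + 22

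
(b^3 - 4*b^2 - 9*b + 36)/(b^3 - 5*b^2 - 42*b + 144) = (b^2 - b - 12)/(b^2 - 2*b - 48)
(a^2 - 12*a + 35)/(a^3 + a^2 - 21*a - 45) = (a - 7)/(a^2 + 6*a + 9)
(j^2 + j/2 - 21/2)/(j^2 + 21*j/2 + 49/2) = (j - 3)/(j + 7)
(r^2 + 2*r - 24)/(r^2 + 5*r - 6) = (r - 4)/(r - 1)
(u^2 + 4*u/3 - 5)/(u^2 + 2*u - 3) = (u - 5/3)/(u - 1)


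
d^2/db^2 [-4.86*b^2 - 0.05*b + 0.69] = -9.72000000000000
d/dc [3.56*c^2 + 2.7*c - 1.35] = 7.12*c + 2.7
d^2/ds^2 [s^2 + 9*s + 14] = 2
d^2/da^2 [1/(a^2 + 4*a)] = 2*(-a*(a + 4) + 4*(a + 2)^2)/(a^3*(a + 4)^3)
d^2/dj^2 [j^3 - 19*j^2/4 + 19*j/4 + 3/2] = 6*j - 19/2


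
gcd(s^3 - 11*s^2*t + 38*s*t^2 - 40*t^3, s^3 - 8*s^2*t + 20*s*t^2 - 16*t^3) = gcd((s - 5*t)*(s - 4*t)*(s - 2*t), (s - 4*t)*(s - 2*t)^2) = s^2 - 6*s*t + 8*t^2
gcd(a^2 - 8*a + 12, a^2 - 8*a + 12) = a^2 - 8*a + 12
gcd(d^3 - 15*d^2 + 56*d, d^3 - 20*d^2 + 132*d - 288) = d - 8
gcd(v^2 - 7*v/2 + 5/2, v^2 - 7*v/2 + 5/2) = v^2 - 7*v/2 + 5/2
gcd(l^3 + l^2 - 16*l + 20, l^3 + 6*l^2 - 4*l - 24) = l - 2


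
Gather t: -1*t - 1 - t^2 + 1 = -t^2 - t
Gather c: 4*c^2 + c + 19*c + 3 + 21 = 4*c^2 + 20*c + 24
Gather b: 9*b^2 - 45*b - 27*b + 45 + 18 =9*b^2 - 72*b + 63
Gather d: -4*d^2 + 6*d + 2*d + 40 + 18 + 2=-4*d^2 + 8*d + 60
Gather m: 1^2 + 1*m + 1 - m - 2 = 0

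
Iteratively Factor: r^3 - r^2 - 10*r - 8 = (r - 4)*(r^2 + 3*r + 2) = (r - 4)*(r + 2)*(r + 1)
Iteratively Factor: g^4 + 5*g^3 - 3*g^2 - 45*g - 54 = (g + 3)*(g^3 + 2*g^2 - 9*g - 18) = (g + 3)^2*(g^2 - g - 6) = (g - 3)*(g + 3)^2*(g + 2)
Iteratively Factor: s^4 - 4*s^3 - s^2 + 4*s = (s - 1)*(s^3 - 3*s^2 - 4*s) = (s - 1)*(s + 1)*(s^2 - 4*s) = (s - 4)*(s - 1)*(s + 1)*(s)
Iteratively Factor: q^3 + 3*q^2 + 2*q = (q)*(q^2 + 3*q + 2) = q*(q + 2)*(q + 1)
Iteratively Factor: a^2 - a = (a - 1)*(a)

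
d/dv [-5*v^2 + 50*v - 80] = 50 - 10*v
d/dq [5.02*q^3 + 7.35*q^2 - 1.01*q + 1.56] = 15.06*q^2 + 14.7*q - 1.01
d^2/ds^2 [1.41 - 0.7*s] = 0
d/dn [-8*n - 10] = -8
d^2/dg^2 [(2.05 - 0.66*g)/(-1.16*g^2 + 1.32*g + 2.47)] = ((6.4984 - 4.5936*g)*(-1.16*g^2 + 1.32*g + 2.47) - (0.66*g - 2.05)*(2.32*g - 1.32)*(4.64*g - 2.64))/(-1.16*g^2 + 1.32*g + 2.47)^3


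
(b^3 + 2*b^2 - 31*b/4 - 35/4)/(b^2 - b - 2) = (b^2 + b - 35/4)/(b - 2)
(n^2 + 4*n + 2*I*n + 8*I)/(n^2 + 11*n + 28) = (n + 2*I)/(n + 7)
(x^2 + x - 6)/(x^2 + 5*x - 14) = (x + 3)/(x + 7)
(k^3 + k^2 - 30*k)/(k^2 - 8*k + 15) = k*(k + 6)/(k - 3)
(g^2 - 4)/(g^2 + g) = (g^2 - 4)/(g*(g + 1))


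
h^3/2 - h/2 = h*(h/2 + 1/2)*(h - 1)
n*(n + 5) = n^2 + 5*n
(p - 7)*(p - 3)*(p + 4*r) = p^3 + 4*p^2*r - 10*p^2 - 40*p*r + 21*p + 84*r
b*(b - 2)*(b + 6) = b^3 + 4*b^2 - 12*b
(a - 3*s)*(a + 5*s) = a^2 + 2*a*s - 15*s^2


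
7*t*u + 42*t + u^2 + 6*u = (7*t + u)*(u + 6)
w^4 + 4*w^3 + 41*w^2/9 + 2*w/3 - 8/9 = (w - 1/3)*(w + 1)*(w + 4/3)*(w + 2)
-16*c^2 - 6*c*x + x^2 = (-8*c + x)*(2*c + x)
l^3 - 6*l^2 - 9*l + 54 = (l - 6)*(l - 3)*(l + 3)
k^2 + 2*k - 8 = (k - 2)*(k + 4)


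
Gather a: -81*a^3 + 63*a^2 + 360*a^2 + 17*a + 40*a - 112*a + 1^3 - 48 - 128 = -81*a^3 + 423*a^2 - 55*a - 175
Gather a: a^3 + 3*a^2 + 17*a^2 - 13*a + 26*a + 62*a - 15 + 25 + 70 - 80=a^3 + 20*a^2 + 75*a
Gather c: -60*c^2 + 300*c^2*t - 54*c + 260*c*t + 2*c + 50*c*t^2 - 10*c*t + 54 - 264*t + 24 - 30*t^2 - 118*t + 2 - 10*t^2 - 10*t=c^2*(300*t - 60) + c*(50*t^2 + 250*t - 52) - 40*t^2 - 392*t + 80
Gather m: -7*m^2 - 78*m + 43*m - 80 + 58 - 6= -7*m^2 - 35*m - 28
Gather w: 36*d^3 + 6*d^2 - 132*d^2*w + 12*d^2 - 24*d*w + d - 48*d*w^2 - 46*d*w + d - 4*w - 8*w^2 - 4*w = 36*d^3 + 18*d^2 + 2*d + w^2*(-48*d - 8) + w*(-132*d^2 - 70*d - 8)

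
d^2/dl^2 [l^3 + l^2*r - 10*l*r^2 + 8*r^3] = 6*l + 2*r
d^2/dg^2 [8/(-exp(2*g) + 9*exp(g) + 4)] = 8*(2*(2*exp(g) - 9)^2*exp(g) + (4*exp(g) - 9)*(-exp(2*g) + 9*exp(g) + 4))*exp(g)/(-exp(2*g) + 9*exp(g) + 4)^3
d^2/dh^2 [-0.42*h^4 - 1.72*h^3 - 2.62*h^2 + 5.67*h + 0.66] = -5.04*h^2 - 10.32*h - 5.24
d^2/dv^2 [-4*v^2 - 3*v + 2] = -8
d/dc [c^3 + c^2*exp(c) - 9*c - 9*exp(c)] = c^2*exp(c) + 3*c^2 + 2*c*exp(c) - 9*exp(c) - 9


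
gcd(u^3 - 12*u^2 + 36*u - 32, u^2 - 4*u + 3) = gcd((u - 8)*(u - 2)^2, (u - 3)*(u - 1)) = 1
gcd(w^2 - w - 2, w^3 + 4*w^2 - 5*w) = 1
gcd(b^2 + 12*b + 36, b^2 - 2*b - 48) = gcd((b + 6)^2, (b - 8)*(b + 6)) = b + 6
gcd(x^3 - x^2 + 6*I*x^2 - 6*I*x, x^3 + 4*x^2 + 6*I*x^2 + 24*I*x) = x^2 + 6*I*x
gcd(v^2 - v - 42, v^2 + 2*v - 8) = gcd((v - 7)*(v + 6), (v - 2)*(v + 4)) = 1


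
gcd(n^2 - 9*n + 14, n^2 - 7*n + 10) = n - 2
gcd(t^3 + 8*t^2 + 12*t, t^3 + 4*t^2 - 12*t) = t^2 + 6*t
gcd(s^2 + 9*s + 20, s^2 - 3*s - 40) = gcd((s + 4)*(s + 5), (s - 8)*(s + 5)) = s + 5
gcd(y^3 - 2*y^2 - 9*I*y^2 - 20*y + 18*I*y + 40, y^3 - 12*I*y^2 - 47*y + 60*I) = y^2 - 9*I*y - 20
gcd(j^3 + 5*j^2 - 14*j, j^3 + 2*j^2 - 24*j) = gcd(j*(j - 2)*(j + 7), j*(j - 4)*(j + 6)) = j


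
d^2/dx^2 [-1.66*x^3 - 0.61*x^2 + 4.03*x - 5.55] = -9.96*x - 1.22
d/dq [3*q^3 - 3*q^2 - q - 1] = 9*q^2 - 6*q - 1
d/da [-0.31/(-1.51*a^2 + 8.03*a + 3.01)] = (2.4893 - 0.9362*a)/(-1.51*a^2 + 8.03*a + 3.01)^2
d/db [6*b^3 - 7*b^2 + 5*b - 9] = 18*b^2 - 14*b + 5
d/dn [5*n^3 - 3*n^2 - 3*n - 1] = 15*n^2 - 6*n - 3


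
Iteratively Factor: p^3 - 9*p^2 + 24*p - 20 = (p - 5)*(p^2 - 4*p + 4) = (p - 5)*(p - 2)*(p - 2)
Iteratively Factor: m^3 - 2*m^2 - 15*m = (m + 3)*(m^2 - 5*m) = m*(m + 3)*(m - 5)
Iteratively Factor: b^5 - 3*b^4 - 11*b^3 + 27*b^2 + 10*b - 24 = (b + 1)*(b^4 - 4*b^3 - 7*b^2 + 34*b - 24) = (b + 1)*(b + 3)*(b^3 - 7*b^2 + 14*b - 8) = (b - 4)*(b + 1)*(b + 3)*(b^2 - 3*b + 2) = (b - 4)*(b - 2)*(b + 1)*(b + 3)*(b - 1)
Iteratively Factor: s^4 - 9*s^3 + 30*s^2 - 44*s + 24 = (s - 2)*(s^3 - 7*s^2 + 16*s - 12) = (s - 2)^2*(s^2 - 5*s + 6) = (s - 2)^3*(s - 3)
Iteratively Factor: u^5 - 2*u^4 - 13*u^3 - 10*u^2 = (u + 2)*(u^4 - 4*u^3 - 5*u^2) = u*(u + 2)*(u^3 - 4*u^2 - 5*u) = u^2*(u + 2)*(u^2 - 4*u - 5) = u^2*(u + 1)*(u + 2)*(u - 5)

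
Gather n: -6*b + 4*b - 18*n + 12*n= -2*b - 6*n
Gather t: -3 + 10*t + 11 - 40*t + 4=12 - 30*t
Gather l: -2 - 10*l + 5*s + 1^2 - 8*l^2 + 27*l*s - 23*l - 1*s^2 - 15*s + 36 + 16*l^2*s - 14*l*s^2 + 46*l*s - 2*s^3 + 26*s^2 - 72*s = l^2*(16*s - 8) + l*(-14*s^2 + 73*s - 33) - 2*s^3 + 25*s^2 - 82*s + 35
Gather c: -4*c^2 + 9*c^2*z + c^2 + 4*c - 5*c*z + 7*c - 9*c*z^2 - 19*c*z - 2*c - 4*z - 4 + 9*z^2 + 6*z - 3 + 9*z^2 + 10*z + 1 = c^2*(9*z - 3) + c*(-9*z^2 - 24*z + 9) + 18*z^2 + 12*z - 6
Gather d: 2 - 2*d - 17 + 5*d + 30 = 3*d + 15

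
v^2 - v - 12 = (v - 4)*(v + 3)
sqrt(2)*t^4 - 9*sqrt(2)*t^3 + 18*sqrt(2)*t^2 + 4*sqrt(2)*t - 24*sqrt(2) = (t - 6)*(t - 2)^2*(sqrt(2)*t + sqrt(2))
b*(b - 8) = b^2 - 8*b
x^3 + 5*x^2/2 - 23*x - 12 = (x - 4)*(x + 1/2)*(x + 6)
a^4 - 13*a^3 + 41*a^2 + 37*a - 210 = (a - 7)*(a - 5)*(a - 3)*(a + 2)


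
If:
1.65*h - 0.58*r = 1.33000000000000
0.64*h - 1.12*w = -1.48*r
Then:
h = 0.23091141760273*w + 0.699701407649652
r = 0.656903170766387*w - 0.302573581686336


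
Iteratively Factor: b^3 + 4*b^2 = (b)*(b^2 + 4*b) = b*(b + 4)*(b)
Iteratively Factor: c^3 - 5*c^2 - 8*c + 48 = (c - 4)*(c^2 - c - 12) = (c - 4)*(c + 3)*(c - 4)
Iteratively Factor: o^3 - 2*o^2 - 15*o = (o)*(o^2 - 2*o - 15) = o*(o - 5)*(o + 3)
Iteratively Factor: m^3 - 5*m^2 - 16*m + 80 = (m - 5)*(m^2 - 16) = (m - 5)*(m - 4)*(m + 4)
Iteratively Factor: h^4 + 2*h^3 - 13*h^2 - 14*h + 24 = (h - 1)*(h^3 + 3*h^2 - 10*h - 24) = (h - 1)*(h + 4)*(h^2 - h - 6) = (h - 1)*(h + 2)*(h + 4)*(h - 3)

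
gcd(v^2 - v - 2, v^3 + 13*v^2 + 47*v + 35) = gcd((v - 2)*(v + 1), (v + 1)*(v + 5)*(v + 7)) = v + 1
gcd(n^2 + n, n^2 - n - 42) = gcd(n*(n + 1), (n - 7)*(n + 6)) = 1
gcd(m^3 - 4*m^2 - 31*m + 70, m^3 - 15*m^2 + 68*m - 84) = m^2 - 9*m + 14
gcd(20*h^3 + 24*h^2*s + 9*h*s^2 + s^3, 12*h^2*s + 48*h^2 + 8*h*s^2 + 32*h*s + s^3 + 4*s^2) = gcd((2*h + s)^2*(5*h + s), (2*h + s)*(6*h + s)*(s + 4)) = 2*h + s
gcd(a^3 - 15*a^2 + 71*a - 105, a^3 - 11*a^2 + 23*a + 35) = a^2 - 12*a + 35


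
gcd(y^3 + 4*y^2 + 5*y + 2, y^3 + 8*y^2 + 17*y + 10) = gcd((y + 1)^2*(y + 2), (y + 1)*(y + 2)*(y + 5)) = y^2 + 3*y + 2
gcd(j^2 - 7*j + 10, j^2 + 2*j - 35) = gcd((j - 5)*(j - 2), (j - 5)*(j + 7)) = j - 5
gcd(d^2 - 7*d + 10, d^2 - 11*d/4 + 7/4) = 1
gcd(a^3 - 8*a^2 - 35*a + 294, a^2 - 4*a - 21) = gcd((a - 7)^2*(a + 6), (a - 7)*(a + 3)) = a - 7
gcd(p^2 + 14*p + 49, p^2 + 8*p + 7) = p + 7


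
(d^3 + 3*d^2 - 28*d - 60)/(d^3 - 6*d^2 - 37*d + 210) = (d + 2)/(d - 7)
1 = 1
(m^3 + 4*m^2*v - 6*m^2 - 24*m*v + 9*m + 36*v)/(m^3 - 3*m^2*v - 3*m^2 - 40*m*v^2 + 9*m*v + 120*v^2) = (-m^2 - 4*m*v + 3*m + 12*v)/(-m^2 + 3*m*v + 40*v^2)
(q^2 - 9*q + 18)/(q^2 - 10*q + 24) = (q - 3)/(q - 4)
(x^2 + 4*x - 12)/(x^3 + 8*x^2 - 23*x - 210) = (x - 2)/(x^2 + 2*x - 35)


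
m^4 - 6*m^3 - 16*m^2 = m^2*(m - 8)*(m + 2)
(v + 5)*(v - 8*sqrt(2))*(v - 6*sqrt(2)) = v^3 - 14*sqrt(2)*v^2 + 5*v^2 - 70*sqrt(2)*v + 96*v + 480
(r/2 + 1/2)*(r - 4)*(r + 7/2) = r^3/2 + r^2/4 - 29*r/4 - 7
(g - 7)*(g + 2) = g^2 - 5*g - 14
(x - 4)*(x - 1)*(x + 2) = x^3 - 3*x^2 - 6*x + 8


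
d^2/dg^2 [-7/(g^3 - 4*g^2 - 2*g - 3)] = 14*((3*g - 4)*(-g^3 + 4*g^2 + 2*g + 3) + (-3*g^2 + 8*g + 2)^2)/(-g^3 + 4*g^2 + 2*g + 3)^3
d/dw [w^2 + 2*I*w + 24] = 2*w + 2*I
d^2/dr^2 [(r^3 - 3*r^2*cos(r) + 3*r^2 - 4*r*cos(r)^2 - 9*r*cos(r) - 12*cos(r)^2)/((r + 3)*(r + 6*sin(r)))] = (6*r^3*sin(r) + 3*r^3*cos(r) - 9*r^2*sin(2*r) + 26*r^2*cos(2*r) + 54*r^2 - 78*r*sin(r) - 80*r*sin(2*r) + 18*r*sin(3*r) - 216*r*cos(r) - 36*r*cos(2*r) - 36*(1 - cos(2*r))^2 + 216*sin(r) + 18*sin(2*r) - 96*cos(r) - 112*cos(2*r) - 184)/(r + 6*sin(r))^3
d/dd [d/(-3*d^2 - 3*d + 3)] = (-d^2 + d*(2*d + 1) - d + 1)/(3*(d^2 + d - 1)^2)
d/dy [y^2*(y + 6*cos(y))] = 3*y*(-2*y*sin(y) + y + 4*cos(y))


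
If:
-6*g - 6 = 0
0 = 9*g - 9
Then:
No Solution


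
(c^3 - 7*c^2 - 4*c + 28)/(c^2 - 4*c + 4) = (c^2 - 5*c - 14)/(c - 2)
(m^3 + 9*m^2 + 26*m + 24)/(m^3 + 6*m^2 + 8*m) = (m + 3)/m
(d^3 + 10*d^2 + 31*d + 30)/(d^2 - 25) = (d^2 + 5*d + 6)/(d - 5)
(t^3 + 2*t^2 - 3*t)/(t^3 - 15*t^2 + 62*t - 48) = t*(t + 3)/(t^2 - 14*t + 48)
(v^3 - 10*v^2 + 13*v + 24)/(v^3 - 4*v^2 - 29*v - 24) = (v - 3)/(v + 3)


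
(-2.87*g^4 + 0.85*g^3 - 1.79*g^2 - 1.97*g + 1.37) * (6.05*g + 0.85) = -17.3635*g^5 + 2.703*g^4 - 10.107*g^3 - 13.44*g^2 + 6.614*g + 1.1645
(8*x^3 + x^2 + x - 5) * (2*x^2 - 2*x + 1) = 16*x^5 - 14*x^4 + 8*x^3 - 11*x^2 + 11*x - 5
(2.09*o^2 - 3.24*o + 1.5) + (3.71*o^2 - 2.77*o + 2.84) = 5.8*o^2 - 6.01*o + 4.34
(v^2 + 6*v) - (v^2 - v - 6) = 7*v + 6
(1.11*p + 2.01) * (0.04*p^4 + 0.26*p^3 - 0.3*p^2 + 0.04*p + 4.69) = 0.0444*p^5 + 0.369*p^4 + 0.1896*p^3 - 0.5586*p^2 + 5.2863*p + 9.4269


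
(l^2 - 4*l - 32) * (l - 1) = l^3 - 5*l^2 - 28*l + 32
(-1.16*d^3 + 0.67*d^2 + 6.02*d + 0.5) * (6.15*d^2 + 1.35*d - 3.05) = -7.134*d^5 + 2.5545*d^4 + 41.4655*d^3 + 9.1585*d^2 - 17.686*d - 1.525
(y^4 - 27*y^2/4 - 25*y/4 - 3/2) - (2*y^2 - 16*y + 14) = y^4 - 35*y^2/4 + 39*y/4 - 31/2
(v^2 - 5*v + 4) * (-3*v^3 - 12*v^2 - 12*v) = -3*v^5 + 3*v^4 + 36*v^3 + 12*v^2 - 48*v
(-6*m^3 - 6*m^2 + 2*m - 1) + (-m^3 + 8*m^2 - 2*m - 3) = -7*m^3 + 2*m^2 - 4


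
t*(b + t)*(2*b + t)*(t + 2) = 2*b^2*t^2 + 4*b^2*t + 3*b*t^3 + 6*b*t^2 + t^4 + 2*t^3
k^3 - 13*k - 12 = (k - 4)*(k + 1)*(k + 3)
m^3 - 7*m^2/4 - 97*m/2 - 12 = (m - 8)*(m + 1/4)*(m + 6)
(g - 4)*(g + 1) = g^2 - 3*g - 4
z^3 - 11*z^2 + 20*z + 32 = (z - 8)*(z - 4)*(z + 1)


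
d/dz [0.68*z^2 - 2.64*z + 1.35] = 1.36*z - 2.64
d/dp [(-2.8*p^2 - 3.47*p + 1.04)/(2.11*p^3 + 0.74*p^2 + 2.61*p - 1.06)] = (5.908*p^4 + 14.6434*p^3 - 11.3234*p^2 + 4.3968*p + 0.9638)/(4.4521*p^6 + 3.1228*p^5 + 11.5618*p^4 - 0.610400000000001*p^3 + 5.2433*p^2 - 5.5332*p + 1.1236)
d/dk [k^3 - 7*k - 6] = 3*k^2 - 7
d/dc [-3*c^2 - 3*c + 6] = -6*c - 3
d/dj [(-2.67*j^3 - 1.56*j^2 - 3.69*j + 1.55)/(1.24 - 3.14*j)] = (16.7676*j^3 - 5.034*j^2 - 3.8688*j + 0.2914)/(9.8596*j^2 - 7.7872*j + 1.5376)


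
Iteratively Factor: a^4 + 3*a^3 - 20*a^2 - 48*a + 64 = (a - 1)*(a^3 + 4*a^2 - 16*a - 64) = (a - 4)*(a - 1)*(a^2 + 8*a + 16) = (a - 4)*(a - 1)*(a + 4)*(a + 4)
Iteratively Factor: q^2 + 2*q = (q + 2)*(q)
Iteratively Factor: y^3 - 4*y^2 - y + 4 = (y + 1)*(y^2 - 5*y + 4) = (y - 4)*(y + 1)*(y - 1)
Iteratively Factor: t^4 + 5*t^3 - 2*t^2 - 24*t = (t + 4)*(t^3 + t^2 - 6*t) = t*(t + 4)*(t^2 + t - 6) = t*(t - 2)*(t + 4)*(t + 3)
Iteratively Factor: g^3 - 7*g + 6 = (g - 2)*(g^2 + 2*g - 3) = (g - 2)*(g - 1)*(g + 3)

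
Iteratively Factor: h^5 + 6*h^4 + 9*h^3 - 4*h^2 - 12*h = (h + 2)*(h^4 + 4*h^3 + h^2 - 6*h) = (h + 2)^2*(h^3 + 2*h^2 - 3*h) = (h - 1)*(h + 2)^2*(h^2 + 3*h) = (h - 1)*(h + 2)^2*(h + 3)*(h)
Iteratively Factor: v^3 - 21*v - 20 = (v + 1)*(v^2 - v - 20) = (v + 1)*(v + 4)*(v - 5)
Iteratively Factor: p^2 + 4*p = (p)*(p + 4)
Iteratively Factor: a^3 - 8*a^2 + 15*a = (a)*(a^2 - 8*a + 15) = a*(a - 3)*(a - 5)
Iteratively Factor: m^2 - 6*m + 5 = (m - 5)*(m - 1)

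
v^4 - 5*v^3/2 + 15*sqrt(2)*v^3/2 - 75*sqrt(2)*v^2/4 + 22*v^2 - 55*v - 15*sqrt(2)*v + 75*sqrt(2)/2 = (v - 5/2)*(v - sqrt(2)/2)*(v + 3*sqrt(2))*(v + 5*sqrt(2))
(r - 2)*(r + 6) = r^2 + 4*r - 12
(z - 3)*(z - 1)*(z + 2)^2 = z^4 - 9*z^2 - 4*z + 12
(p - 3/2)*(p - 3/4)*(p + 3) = p^3 + 3*p^2/4 - 45*p/8 + 27/8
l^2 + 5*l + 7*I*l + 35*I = (l + 5)*(l + 7*I)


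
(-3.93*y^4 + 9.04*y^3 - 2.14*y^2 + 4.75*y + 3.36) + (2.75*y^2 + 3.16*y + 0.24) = -3.93*y^4 + 9.04*y^3 + 0.61*y^2 + 7.91*y + 3.6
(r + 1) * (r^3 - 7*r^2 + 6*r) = r^4 - 6*r^3 - r^2 + 6*r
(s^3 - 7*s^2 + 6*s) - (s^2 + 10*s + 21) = s^3 - 8*s^2 - 4*s - 21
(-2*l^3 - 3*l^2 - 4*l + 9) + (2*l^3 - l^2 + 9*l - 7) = -4*l^2 + 5*l + 2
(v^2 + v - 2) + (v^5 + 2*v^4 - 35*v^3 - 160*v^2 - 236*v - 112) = v^5 + 2*v^4 - 35*v^3 - 159*v^2 - 235*v - 114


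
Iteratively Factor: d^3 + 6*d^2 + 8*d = (d)*(d^2 + 6*d + 8) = d*(d + 4)*(d + 2)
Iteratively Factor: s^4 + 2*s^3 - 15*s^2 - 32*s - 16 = (s + 1)*(s^3 + s^2 - 16*s - 16) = (s - 4)*(s + 1)*(s^2 + 5*s + 4) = (s - 4)*(s + 1)^2*(s + 4)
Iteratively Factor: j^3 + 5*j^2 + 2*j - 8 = (j - 1)*(j^2 + 6*j + 8) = (j - 1)*(j + 2)*(j + 4)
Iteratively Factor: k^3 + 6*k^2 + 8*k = (k + 4)*(k^2 + 2*k) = (k + 2)*(k + 4)*(k)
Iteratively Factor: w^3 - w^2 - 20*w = (w - 5)*(w^2 + 4*w) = w*(w - 5)*(w + 4)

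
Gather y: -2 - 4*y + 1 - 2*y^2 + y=-2*y^2 - 3*y - 1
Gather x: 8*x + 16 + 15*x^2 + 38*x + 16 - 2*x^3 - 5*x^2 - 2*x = -2*x^3 + 10*x^2 + 44*x + 32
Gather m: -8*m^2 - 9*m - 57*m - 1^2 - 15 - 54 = -8*m^2 - 66*m - 70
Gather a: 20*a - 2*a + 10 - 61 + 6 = 18*a - 45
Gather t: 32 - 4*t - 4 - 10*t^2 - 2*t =-10*t^2 - 6*t + 28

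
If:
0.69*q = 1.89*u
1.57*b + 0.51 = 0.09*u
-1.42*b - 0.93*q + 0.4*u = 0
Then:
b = -0.31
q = 0.57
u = 0.21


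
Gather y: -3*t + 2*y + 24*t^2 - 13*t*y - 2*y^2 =24*t^2 - 3*t - 2*y^2 + y*(2 - 13*t)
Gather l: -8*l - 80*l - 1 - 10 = -88*l - 11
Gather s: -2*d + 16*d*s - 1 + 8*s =-2*d + s*(16*d + 8) - 1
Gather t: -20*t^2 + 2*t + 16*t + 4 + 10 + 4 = -20*t^2 + 18*t + 18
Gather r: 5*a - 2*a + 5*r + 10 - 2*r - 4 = 3*a + 3*r + 6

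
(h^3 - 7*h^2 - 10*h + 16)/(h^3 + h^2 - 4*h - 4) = (h^2 - 9*h + 8)/(h^2 - h - 2)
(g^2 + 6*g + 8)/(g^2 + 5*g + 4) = (g + 2)/(g + 1)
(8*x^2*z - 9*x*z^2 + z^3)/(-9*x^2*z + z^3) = (-8*x^2 + 9*x*z - z^2)/(9*x^2 - z^2)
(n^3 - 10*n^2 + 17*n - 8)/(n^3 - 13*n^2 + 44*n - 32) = (n - 1)/(n - 4)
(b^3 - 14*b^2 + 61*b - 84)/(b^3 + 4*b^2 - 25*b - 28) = (b^2 - 10*b + 21)/(b^2 + 8*b + 7)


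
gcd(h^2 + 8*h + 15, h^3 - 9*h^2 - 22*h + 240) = h + 5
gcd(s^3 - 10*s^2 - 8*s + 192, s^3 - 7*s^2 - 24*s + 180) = s - 6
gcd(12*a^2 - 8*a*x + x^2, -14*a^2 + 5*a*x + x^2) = -2*a + x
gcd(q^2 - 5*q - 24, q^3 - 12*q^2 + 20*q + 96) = q - 8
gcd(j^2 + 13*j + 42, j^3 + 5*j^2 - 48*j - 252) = j + 6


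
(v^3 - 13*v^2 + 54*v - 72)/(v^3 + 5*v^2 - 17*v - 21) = (v^2 - 10*v + 24)/(v^2 + 8*v + 7)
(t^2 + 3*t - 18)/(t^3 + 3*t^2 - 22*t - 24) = (t - 3)/(t^2 - 3*t - 4)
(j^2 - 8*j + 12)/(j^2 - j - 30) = (j - 2)/(j + 5)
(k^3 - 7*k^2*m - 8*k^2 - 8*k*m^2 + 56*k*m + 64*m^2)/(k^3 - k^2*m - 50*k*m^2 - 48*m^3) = (k - 8)/(k + 6*m)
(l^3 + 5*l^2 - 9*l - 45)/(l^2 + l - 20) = (l^2 - 9)/(l - 4)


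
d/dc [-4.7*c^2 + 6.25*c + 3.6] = 6.25 - 9.4*c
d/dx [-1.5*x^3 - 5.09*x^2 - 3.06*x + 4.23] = -4.5*x^2 - 10.18*x - 3.06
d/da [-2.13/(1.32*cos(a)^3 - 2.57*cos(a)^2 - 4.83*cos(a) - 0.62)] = (-8.4348*cos(a)^2 + 10.9482*cos(a) + 10.2879)*sin(a)/(-1.32*cos(a)^3 + 2.57*cos(a)^2 + 4.83*cos(a) + 0.62)^2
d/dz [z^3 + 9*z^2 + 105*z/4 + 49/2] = 3*z^2 + 18*z + 105/4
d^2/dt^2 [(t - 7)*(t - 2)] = 2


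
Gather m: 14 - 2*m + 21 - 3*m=35 - 5*m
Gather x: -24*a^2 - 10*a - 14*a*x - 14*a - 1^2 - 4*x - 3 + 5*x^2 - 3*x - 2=-24*a^2 - 24*a + 5*x^2 + x*(-14*a - 7) - 6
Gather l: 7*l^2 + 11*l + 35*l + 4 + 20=7*l^2 + 46*l + 24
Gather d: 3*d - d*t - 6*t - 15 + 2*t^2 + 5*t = d*(3 - t) + 2*t^2 - t - 15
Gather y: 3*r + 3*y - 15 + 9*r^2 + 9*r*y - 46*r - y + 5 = 9*r^2 - 43*r + y*(9*r + 2) - 10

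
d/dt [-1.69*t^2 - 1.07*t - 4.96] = -3.38*t - 1.07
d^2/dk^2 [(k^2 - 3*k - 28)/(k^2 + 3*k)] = 12*(-k^3 - 14*k^2 - 42*k - 42)/(k^3*(k^3 + 9*k^2 + 27*k + 27))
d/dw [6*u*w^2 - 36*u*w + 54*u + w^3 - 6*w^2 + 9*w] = 12*u*w - 36*u + 3*w^2 - 12*w + 9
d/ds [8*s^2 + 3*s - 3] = 16*s + 3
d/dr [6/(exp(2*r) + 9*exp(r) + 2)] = (-12*exp(r) - 54)*exp(r)/(exp(2*r) + 9*exp(r) + 2)^2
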